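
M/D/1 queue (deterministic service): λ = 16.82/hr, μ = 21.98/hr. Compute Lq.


ρ = 16.82/21.98 = 0.7652
M/D/1: Lq = ρ²/(2(1−ρ)) = 0.5856/(2·0.2348) = 1.24722

Final: 1.24722


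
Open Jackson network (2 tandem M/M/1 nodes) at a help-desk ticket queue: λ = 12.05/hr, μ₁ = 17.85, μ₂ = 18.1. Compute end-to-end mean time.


Each node sees arrival rate λ = 12.05/hr (tandem ⇒ throughput preserved).
W₁ = 1/(μ₁−λ) = 1/(17.85−12.05) = 0.17241 hr
W₂ = 1/(μ₂−λ) = 1/(18.1−12.05) = 0.16529 hr
W_total = W₁ + W₂ = 0.17241 + 0.16529 = 0.33770 hr

Final: 0.33770 hr


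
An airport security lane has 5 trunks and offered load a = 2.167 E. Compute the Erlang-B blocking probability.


B(c,a) = (a^c/c!) / Σ_{k=0}^{c} a^k/k!
a^5/5! = 0.398211
Σ terms (k=0..5): 1.00000 + 2.16700 + 2.34794 + 1.69600 + 0.91881 + 0.39821 = 8.527961
B = 0.398211/8.527961 = 0.046695

Final: 0.046695


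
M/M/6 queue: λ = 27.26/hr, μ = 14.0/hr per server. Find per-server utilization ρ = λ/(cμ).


ρ = λ/(cμ) = 27.26/(6·14.0) = 27.26/84.00 = 0.3245

Final: 0.3245


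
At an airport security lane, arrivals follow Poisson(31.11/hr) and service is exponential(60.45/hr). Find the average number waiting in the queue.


ρ = 31.11/60.45 = 0.5146
Lq = ρ²/(1−ρ) = 0.2649/0.4854 = 0.5457

Final: 0.5457


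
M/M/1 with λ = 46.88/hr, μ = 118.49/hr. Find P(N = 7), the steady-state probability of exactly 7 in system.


ρ = 46.88/118.49 = 0.3956
P_n = (1−ρ)·ρ^n = (1 − 0.3956)·0.3956^7 = 0.6044·0.001518 = 0.0009171

Final: 0.0009171


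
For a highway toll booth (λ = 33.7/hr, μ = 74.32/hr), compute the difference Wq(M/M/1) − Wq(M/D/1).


ρ = 33.7/74.32 = 0.4534
Wq(M/M/1) = ρ/(μ−λ) = 0.4534/40.62 = 0.01116 hr
Wq(M/D/1) = ρ/(2(μ−λ)) = 0.005582 hr
Savings = 0.01116 − 0.005582 = 0.005582 hr

Final: 0.005582 hr


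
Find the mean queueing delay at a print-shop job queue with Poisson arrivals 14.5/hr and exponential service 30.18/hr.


ρ = 14.5/30.18 = 0.4805
Wq = ρ/(μ−λ) = 0.4805/(30.18 − 14.5) = 0.4805/15.68 = 0.03064 hr

Final: 0.03064 hr


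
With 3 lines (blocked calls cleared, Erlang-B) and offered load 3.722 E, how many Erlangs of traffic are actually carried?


B(3,3.722) = 0.424539 (Erlang-B)
Carried load = a(1 − B) = 3.722·(1 − 0.424539) = 3.722·0.575461 = 2.1419 E

Final: 2.1419 Erlangs


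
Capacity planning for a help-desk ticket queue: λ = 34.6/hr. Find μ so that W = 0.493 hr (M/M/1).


W = 1/(μ−λ) ⇒ μ − λ = 1/W = 1/0.493 = 2.0284
μ = λ + 1/W = 34.6 + 2.0284 = 36.6284 per hr

Final: 36.6284 /hr


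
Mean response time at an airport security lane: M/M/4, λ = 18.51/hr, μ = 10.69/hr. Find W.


a = 1.7315; ρ = 0.4329; P₀ = 0.173723
Lq = P₀·a^c·ρ/(c!(1−ρ)²) = 0.08758
Wq = Lq/λ = 0.08758/18.51 = 0.004731 hr
W = Wq + 1/μ = 0.004731 + 0.09355 = 0.09828 hr

Final: 0.09828 hr


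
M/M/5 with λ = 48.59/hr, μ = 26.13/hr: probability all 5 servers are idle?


a = λ/μ = 48.59/26.13 = 1.8595; ρ = a/c = 0.3719
Σ_{k=0}^{4} a^k/k! (terms k=0..4) = 1.00000 + 1.85955 + 1.72896 + 1.07170 + 0.49822 = 6.15842
Tail: a^5/(5!(1−ρ)) = 22.23502/(120·0.6281) = 0.29501
P₀ = 1/(6.15842 + 0.29501) = 1/6.45343 = 0.154956

Final: 0.154956


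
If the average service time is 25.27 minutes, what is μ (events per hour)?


μ = 1/(service time) in consistent units.
1 hour = 60 min, so μ = 60/25.27 = 2.3744 per hour

Final: 2.3744 /hr


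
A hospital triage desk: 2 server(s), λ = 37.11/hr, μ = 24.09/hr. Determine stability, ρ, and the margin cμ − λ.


Total capacity cμ = 2·24.09 = 48.18/hr
ρ = λ/(cμ) = 37.11/48.18 = 0.7702
Stable ⇔ ρ < 1: YES
Spare capacity = cμ − λ = 48.18 − 37.11 = 11.07/hr

Final: ρ = 0.7702; stable; margin = 11.07/hr


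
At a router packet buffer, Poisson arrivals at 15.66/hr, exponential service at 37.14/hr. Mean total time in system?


W = 1/(μ−λ) = 1/(37.14 − 15.66) = 1/21.48 = 0.04655 hr

Final: 0.04655 hr


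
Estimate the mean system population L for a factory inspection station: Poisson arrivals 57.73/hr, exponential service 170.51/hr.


ρ = λ/μ = 57.73/170.51 = 0.3386
L = ρ/(1−ρ) = 0.3386/(1 − 0.3386) = 0.3386/0.6614 = 0.5119

Final: 0.5119


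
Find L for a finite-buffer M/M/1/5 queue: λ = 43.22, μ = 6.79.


ρ = 43.22/6.79 = 6.3652
L = ρ[1 − (K+1)ρ^K + Kρ^(K+1)] / [(1−ρ)(1−ρ^(K+1))]
Numerator: 6.3652·(1 − 6·10449.005104 + 5·66510.456644) = 1717719.719747
Denominator: (-5.3652)·(-66509.456644) = 356839.396987
L = 1717719.719747/356839.396987 = 4.8137

Final: 4.8137


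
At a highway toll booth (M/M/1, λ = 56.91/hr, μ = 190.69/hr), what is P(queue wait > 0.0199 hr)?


ρ = 56.91/190.69 = 0.2984
P(Wq > t) = ρ·e^{−(μ−λ)t} = 0.2984·e^{−2.6622}
= 0.2984·0.069793 = 0.020829

Final: 0.020829


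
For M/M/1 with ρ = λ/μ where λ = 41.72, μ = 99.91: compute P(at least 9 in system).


ρ = 41.72/99.91 = 0.4176
P(N ≥ n) = ρ^n = 0.4176^9 = 0.0003860

Final: 0.0003860


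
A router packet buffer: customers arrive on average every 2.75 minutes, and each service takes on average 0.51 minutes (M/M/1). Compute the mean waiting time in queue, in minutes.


λ = 60/2.75 = 21.8182 /hr
μ = 60/0.51 = 117.6471 /hr
ρ = λ/μ = 21.8182/117.6471 = 0.1855
Wq = ρ/(μ−λ) = 0.1855/(117.6471−21.8182) = 0.001935 hr
In minutes: 0.001935·60 = 0.1161 min

Final: 0.1161 min


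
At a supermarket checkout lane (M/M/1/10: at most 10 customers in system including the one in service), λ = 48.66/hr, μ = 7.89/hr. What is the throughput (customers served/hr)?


ρ = 6.1673; P_K = (1−ρ)ρ^10/(1−ρ^11) = 0.837855
λ_eff = λ(1 − P_K) = 48.66·(1 − 0.837855) = 48.66·0.162145 = 7.8900 /hr

Final: 7.8900 /hr


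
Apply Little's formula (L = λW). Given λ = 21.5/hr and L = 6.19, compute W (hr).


W = L/λ = 6.19/21.5 = 0.2879 hr

Final: 0.2879 hr


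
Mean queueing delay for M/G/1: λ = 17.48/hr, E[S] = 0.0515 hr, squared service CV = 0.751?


ρ = λ·E[S] = 17.48·0.0515 = 0.9002
E[S²] = E[S]²(1+C_s²) = 0.0515²·(1+0.751) = 0.004644
Wq = λ·E[S²]/(2(1−ρ)) = 17.48·0.004644/(2·0.09978) = 0.40679 hr

Final: 0.40679 hr


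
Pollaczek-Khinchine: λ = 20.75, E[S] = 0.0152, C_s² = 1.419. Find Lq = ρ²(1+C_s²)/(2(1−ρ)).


ρ = λ·E[S] = 20.75·0.0152 = 0.3154
Lq = ρ²(1+C_s²)/(2(1−ρ)) = 0.09948·(1+1.419)/(2·0.6846)
= 0.09948·2.4190/1.3692 = 0.17575

Final: 0.17575


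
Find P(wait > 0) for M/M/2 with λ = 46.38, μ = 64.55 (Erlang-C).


a = λ/μ = 0.7185; ρ = a/2 = 0.3593
P₀ = 0.471393 (from M/M/c formula)
C(c,a) = [a^c/(c!(1−ρ))]·P₀ = [0.51626/(2·0.6407)]·0.471393
= 0.40286·0.471393 = 0.189906

Final: 0.189906


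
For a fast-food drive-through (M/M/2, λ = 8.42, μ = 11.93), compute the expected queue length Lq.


a = λ/μ = 0.7058; ρ = a/2 = 0.3529
P₀ = 0.478315
Lq = P₀·a^c·ρ / (c!·(1−ρ)²) = 0.478315·0.49813·0.3529/(2·0.41875)
= 0.10040

Final: 0.10040


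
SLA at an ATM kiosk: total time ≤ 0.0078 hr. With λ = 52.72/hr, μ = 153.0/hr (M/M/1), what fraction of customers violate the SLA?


W ~ Exponential(μ−λ) for M/M/1.
μ − λ = 153.0 − 52.72 = 100.2800
P(W > t) = e^{−(μ−λ)t} = e^{−0.7822} = 0.457406

Final: 0.457406


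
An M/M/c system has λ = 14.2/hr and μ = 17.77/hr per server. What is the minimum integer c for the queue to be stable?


Stability requires cμ > λ ⇔ c > λ/μ.
λ/μ = 14.2/17.77 = 0.7991
Minimum integer c = ⌊0.7991⌋ + 1 = 1
Check: 1·17.77 = 17.77 > 14.2, while 0·17.77 = 0.00 ≤ 14.2

Final: 1 servers


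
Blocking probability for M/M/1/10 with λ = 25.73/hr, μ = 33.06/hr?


ρ = λ/μ = 25.73/33.06 = 0.7783
P_K = (1−ρ)ρ^K/(1−ρ^(K+1)) = (0.2217·0.081540)/(1 − 0.063461)
= 0.018079/0.936539 = 0.019304

Final: 0.019304


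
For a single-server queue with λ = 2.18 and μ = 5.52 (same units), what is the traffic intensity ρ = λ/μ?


ρ = λ/μ = 2.18/5.52 = 0.3949

Final: 0.3949


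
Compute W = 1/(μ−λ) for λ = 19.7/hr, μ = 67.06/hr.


W = 1/(μ−λ) = 1/(67.06 − 19.7) = 1/47.36 = 0.02111 hr

Final: 0.02111 hr


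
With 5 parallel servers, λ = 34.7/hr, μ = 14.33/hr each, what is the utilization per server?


ρ = λ/(cμ) = 34.7/(5·14.33) = 34.7/71.65 = 0.4843

Final: 0.4843


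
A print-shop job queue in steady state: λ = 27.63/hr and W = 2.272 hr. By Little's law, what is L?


L = λW = 27.63·2.272 = 62.7754

Final: 62.7754


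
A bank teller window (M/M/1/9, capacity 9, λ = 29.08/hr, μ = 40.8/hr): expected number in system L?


ρ = 29.08/40.8 = 0.7127
L = ρ[1 − (K+1)ρ^K + Kρ^(K+1)] / [(1−ρ)(1−ρ^(K+1))]
Numerator: 0.7127·(1 − 10·0.047469 + 9·0.033833) = 0.591443
Denominator: (0.2873)·(0.966167) = 0.277536
L = 0.591443/0.277536 = 2.1310

Final: 2.1310


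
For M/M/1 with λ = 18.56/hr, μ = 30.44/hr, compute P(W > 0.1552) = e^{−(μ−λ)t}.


W ~ Exponential(μ−λ) for M/M/1.
μ − λ = 30.44 − 18.56 = 11.8800
P(W > t) = e^{−(μ−λ)t} = e^{−1.8438} = 0.158219

Final: 0.158219


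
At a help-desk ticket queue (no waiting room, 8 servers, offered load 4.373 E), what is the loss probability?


B(c,a) = (a^c/c!) / Σ_{k=0}^{c} a^k/k!
a^8/8! = 3.316770
Σ terms (k=0..8): 1.00000 + 4.37300 + 9.56156 + 13.93757 + 15.23725 + 13.32650 + 9.71280 + 6.06772 + 3.31677 = 76.533184
B = 3.316770/76.533184 = 0.043338

Final: 0.043338


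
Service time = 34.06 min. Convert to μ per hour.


μ = 1/(service time) in consistent units.
1 hour = 60 min, so μ = 60/34.06 = 1.7616 per hour

Final: 1.7616 /hr


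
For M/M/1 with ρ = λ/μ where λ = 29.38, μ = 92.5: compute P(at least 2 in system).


ρ = 29.38/92.5 = 0.3176
P(N ≥ n) = ρ^n = 0.3176^2 = 0.100883

Final: 0.100883


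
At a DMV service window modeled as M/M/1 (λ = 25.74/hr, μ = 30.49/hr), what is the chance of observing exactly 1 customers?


ρ = 25.74/30.49 = 0.8442
P_n = (1−ρ)·ρ^n = (1 − 0.8442)·0.8442^1 = 0.1558·0.844211 = 0.131519

Final: 0.131519


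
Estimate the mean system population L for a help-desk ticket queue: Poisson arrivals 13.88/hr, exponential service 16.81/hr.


ρ = λ/μ = 13.88/16.81 = 0.8257
L = ρ/(1−ρ) = 0.8257/(1 − 0.8257) = 0.8257/0.1743 = 4.7372

Final: 4.7372


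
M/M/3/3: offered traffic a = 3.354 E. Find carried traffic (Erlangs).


B(3,3.354) = 0.386571 (Erlang-B)
Carried load = a(1 − B) = 3.354·(1 − 0.386571) = 3.354·0.613429 = 2.0574 E

Final: 2.0574 Erlangs


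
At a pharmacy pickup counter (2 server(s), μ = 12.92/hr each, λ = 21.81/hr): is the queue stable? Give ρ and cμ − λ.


Total capacity cμ = 2·12.92 = 25.84/hr
ρ = λ/(cμ) = 21.81/25.84 = 0.8440
Stable ⇔ ρ < 1: YES
Spare capacity = cμ − λ = 25.84 − 21.81 = 4.03/hr

Final: ρ = 0.8440; stable; margin = 4.03/hr


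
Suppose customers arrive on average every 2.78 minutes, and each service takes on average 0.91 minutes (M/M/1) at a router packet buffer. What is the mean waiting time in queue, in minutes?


λ = 60/2.78 = 21.5827 /hr
μ = 60/0.91 = 65.9341 /hr
ρ = λ/μ = 21.5827/65.9341 = 0.3273
Wq = ρ/(μ−λ) = 0.3273/(65.9341−21.5827) = 0.007381 hr
In minutes: 0.007381·60 = 0.4428 min

Final: 0.4428 min


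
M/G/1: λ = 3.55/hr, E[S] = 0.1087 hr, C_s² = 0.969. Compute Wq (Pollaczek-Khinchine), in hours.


ρ = λ·E[S] = 3.55·0.1087 = 0.3859
E[S²] = E[S]²(1+C_s²) = 0.1087²·(1+0.969) = 0.023265
Wq = λ·E[S²]/(2(1−ρ)) = 3.55·0.023265/(2·0.6141) = 0.06724 hr

Final: 0.06724 hr


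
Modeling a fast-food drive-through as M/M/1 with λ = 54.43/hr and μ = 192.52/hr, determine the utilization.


ρ = λ/μ = 54.43/192.52 = 0.2827

Final: 0.2827


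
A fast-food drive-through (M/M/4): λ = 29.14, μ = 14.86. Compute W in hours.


a = 1.9610; ρ = 0.4902; P₀ = 0.136071
Lq = P₀·a^c·ρ/(c!(1−ρ)²) = 0.15817
Wq = Lq/λ = 0.15817/29.14 = 0.005428 hr
W = Wq + 1/μ = 0.005428 + 0.06729 = 0.07272 hr

Final: 0.07272 hr


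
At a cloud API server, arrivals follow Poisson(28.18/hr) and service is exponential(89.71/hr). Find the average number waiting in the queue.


ρ = 28.18/89.71 = 0.3141
Lq = ρ²/(1−ρ) = 0.09867/0.6859 = 0.1439

Final: 0.1439


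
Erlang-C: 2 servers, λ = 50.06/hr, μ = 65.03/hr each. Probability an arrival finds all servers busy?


a = λ/μ = 0.7698; ρ = a/2 = 0.3849
P₀ = 0.444148 (from M/M/c formula)
C(c,a) = [a^c/(c!(1−ρ))]·P₀ = [0.59259/(2·0.6151)]·0.444148
= 0.48170·0.444148 = 0.213947

Final: 0.213947


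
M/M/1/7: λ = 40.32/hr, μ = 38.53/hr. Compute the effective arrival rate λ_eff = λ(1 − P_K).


ρ = 1.0465; P_K = (1−ρ)ρ^7/(1−ρ^8) = 0.145743
λ_eff = λ(1 − P_K) = 40.32·(1 − 0.145743) = 40.32·0.854257 = 34.4437 /hr

Final: 34.4437 /hr


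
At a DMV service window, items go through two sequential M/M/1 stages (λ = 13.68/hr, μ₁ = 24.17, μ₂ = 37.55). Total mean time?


Each node sees arrival rate λ = 13.68/hr (tandem ⇒ throughput preserved).
W₁ = 1/(μ₁−λ) = 1/(24.17−13.68) = 0.09533 hr
W₂ = 1/(μ₂−λ) = 1/(37.55−13.68) = 0.04189 hr
W_total = W₁ + W₂ = 0.09533 + 0.04189 = 0.13722 hr

Final: 0.13722 hr


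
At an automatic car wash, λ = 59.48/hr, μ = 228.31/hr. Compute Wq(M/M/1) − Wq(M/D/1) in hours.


ρ = 59.48/228.31 = 0.2605
Wq(M/M/1) = ρ/(μ−λ) = 0.2605/168.83 = 0.001543 hr
Wq(M/D/1) = ρ/(2(μ−λ)) = 0.0007716 hr
Savings = 0.001543 − 0.0007716 = 0.0007716 hr

Final: 0.0007716 hr


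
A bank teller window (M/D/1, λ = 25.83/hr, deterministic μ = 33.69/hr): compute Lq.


ρ = 25.83/33.69 = 0.7667
M/D/1: Lq = ρ²/(2(1−ρ)) = 0.5878/(2·0.2333) = 1.25978

Final: 1.25978


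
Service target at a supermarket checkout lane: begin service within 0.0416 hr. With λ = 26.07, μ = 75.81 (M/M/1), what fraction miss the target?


ρ = 26.07/75.81 = 0.3439
P(Wq > t) = ρ·e^{−(μ−λ)t} = 0.3439·e^{−2.0692}
= 0.3439·0.126289 = 0.043429

Final: 0.043429


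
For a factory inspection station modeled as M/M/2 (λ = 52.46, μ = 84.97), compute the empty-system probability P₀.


a = λ/μ = 52.46/84.97 = 0.6174; ρ = a/c = 0.3087
Σ_{k=0}^{1} a^k/k! (terms k=0..1) = 1.00000 + 0.61739 = 1.61739
Tail: a^2/(2!(1−ρ)) = 0.38118/(2·0.6913) = 0.27569
P₀ = 1/(1.61739 + 0.27569) = 1/1.89309 = 0.528237

Final: 0.528237


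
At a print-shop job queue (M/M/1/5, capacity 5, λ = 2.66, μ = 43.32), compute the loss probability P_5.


ρ = λ/μ = 2.66/43.32 = 0.06140
P_K = (1−ρ)ρ^K/(1−ρ^(K+1)) = (0.9386·0.0000008729)/(1 − 0.00000005360)
= 0.0000008193/1.000000 = 0.0000008193

Final: 0.0000008193


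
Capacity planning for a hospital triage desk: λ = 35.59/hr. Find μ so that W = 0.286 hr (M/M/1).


W = 1/(μ−λ) ⇒ μ − λ = 1/W = 1/0.286 = 3.4965
μ = λ + 1/W = 35.59 + 3.4965 = 39.0865 per hr

Final: 39.0865 /hr


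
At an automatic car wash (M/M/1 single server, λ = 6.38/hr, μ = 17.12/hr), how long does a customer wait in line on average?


ρ = 6.38/17.12 = 0.3727
Wq = ρ/(μ−λ) = 0.3727/(17.12 − 6.38) = 0.3727/10.74 = 0.03470 hr

Final: 0.03470 hr


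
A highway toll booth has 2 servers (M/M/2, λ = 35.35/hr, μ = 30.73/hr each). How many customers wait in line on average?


a = λ/μ = 1.1503; ρ = a/2 = 0.5752
P₀ = 0.269704
Lq = P₀·a^c·ρ / (c!·(1−ρ)²) = 0.269704·1.32329·0.5752/(2·0.18048)
= 0.56869

Final: 0.56869


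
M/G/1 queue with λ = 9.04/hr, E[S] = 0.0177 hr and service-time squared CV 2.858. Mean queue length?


ρ = λ·E[S] = 9.04·0.0177 = 0.1600
Lq = ρ²(1+C_s²)/(2(1−ρ)) = 0.02560·(1+2.858)/(2·0.8400)
= 0.02560·3.8580/1.6800 = 0.05880

Final: 0.05880


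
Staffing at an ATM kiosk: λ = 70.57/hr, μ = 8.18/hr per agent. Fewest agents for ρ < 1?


Stability requires cμ > λ ⇔ c > λ/μ.
λ/μ = 70.57/8.18 = 8.6271
Minimum integer c = ⌊8.6271⌋ + 1 = 9
Check: 9·8.18 = 73.62 > 70.57, while 8·8.18 = 65.44 ≤ 70.57

Final: 9 servers


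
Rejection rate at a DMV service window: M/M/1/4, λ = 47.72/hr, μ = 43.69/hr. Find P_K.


ρ = λ/μ = 47.72/43.69 = 1.0922
P_K = (1−ρ)ρ^K/(1−ρ^(K+1)) = (-0.09224·1.423225)/(1 − 1.554504)
= -0.131279/-0.554504 = 0.236751

Final: 0.236751


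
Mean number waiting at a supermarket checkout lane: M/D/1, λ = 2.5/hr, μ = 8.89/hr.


ρ = 2.5/8.89 = 0.2812
M/D/1: Lq = ρ²/(2(1−ρ)) = 0.07908/(2·0.7188) = 0.05501

Final: 0.05501


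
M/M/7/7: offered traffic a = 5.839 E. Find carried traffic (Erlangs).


B(7,5.839) = 0.174566 (Erlang-B)
Carried load = a(1 − B) = 5.839·(1 − 0.174566) = 5.839·0.825434 = 4.8197 E

Final: 4.8197 Erlangs


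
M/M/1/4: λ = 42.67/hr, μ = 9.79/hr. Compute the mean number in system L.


ρ = 42.67/9.79 = 4.3585
L = ρ[1 − (K+1)ρ^K + Kρ^(K+1)] / [(1−ρ)(1−ρ^(K+1))]
Numerator: 4.3585·(1 − 5·360.877499 + 4·1572.895085) = 19561.919169
Denominator: (-3.3585)·(-1571.895085) = 5279.255402
L = 19561.919169/5279.255402 = 3.7054

Final: 3.7054


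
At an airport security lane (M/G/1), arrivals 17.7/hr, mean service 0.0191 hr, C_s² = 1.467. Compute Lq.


ρ = λ·E[S] = 17.7·0.0191 = 0.3381
Lq = ρ²(1+C_s²)/(2(1−ρ)) = 0.1143·(1+1.467)/(2·0.6619)
= 0.1143·2.4670/1.3239 = 0.21298

Final: 0.21298


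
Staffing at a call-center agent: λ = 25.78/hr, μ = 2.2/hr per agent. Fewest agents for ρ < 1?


Stability requires cμ > λ ⇔ c > λ/μ.
λ/μ = 25.78/2.2 = 11.7182
Minimum integer c = ⌊11.7182⌋ + 1 = 12
Check: 12·2.2 = 26.40 > 25.78, while 11·2.2 = 24.20 ≤ 25.78

Final: 12 servers


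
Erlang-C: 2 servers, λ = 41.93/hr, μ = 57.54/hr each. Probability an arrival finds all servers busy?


a = λ/μ = 0.7287; ρ = a/2 = 0.3644
P₀ = 0.465894 (from M/M/c formula)
C(c,a) = [a^c/(c!(1−ρ))]·P₀ = [0.53102/(2·0.6356)]·0.465894
= 0.41770·0.465894 = 0.194604

Final: 0.194604


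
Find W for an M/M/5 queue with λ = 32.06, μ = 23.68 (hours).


a = 1.3539; ρ = 0.2708; P₀ = 0.257999
Lq = P₀·a^c·ρ/(c!(1−ρ)²) = 0.004980
Wq = Lq/λ = 0.004980/32.06 = 0.0001553 hr
W = Wq + 1/μ = 0.0001553 + 0.04223 = 0.04239 hr

Final: 0.04239 hr


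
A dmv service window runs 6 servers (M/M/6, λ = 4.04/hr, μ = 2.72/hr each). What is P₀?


a = λ/μ = 4.04/2.72 = 1.4853; ρ = a/c = 0.2475
Σ_{k=0}^{5} a^k/k! (terms k=0..5) = 1.00000 + 1.48529 + 1.10305 + 0.54612 + 0.20279 + 0.06024 = 4.39749
Tail: a^6/(6!(1−ρ)) = 10.73680/(720·0.7525) = 0.01982
P₀ = 1/(4.39749 + 0.01982) = 1/4.41730 = 0.226382

Final: 0.226382


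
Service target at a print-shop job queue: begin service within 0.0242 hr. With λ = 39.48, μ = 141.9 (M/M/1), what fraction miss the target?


ρ = 39.48/141.9 = 0.2782
P(Wq > t) = ρ·e^{−(μ−λ)t} = 0.2782·e^{−2.4786}
= 0.2782·0.083864 = 0.023333

Final: 0.023333


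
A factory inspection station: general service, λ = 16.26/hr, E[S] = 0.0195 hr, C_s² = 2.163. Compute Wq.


ρ = λ·E[S] = 16.26·0.0195 = 0.3171
E[S²] = E[S]²(1+C_s²) = 0.0195²·(1+2.163) = 0.001203
Wq = λ·E[S²]/(2(1−ρ)) = 16.26·0.001203/(2·0.6829) = 0.01432 hr

Final: 0.01432 hr


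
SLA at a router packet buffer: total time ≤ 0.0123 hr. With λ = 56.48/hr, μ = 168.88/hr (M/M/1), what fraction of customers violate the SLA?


W ~ Exponential(μ−λ) for M/M/1.
μ − λ = 168.88 − 56.48 = 112.4000
P(W > t) = e^{−(μ−λ)t} = e^{−1.3825} = 0.250945

Final: 0.250945


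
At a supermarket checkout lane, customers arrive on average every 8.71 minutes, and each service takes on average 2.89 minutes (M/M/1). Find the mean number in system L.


λ = 60/8.71 = 6.8886 /hr
μ = 60/2.89 = 20.7612 /hr
ρ = λ/μ = 6.8886/20.7612 = 0.3318
L = ρ/(1−ρ) = 0.3318/0.6682 = 0.4966

Final: 0.4966


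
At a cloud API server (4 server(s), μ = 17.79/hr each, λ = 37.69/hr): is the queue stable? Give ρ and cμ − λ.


Total capacity cμ = 4·17.79 = 71.16/hr
ρ = λ/(cμ) = 37.69/71.16 = 0.5297
Stable ⇔ ρ < 1: YES
Spare capacity = cμ − λ = 71.16 − 37.69 = 33.47/hr

Final: ρ = 0.5297; stable; margin = 33.47/hr


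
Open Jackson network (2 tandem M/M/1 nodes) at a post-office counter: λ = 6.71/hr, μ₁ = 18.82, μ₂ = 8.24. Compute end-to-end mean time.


Each node sees arrival rate λ = 6.71/hr (tandem ⇒ throughput preserved).
W₁ = 1/(μ₁−λ) = 1/(18.82−6.71) = 0.08258 hr
W₂ = 1/(μ₂−λ) = 1/(8.24−6.71) = 0.65359 hr
W_total = W₁ + W₂ = 0.08258 + 0.65359 = 0.73617 hr

Final: 0.73617 hr


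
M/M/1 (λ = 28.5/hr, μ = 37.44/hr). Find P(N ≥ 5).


ρ = 28.5/37.44 = 0.7612
P(N ≥ n) = ρ^n = 0.7612^5 = 0.255591

Final: 0.255591


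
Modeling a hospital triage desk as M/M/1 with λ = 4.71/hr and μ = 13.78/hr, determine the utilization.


ρ = λ/μ = 4.71/13.78 = 0.3418

Final: 0.3418


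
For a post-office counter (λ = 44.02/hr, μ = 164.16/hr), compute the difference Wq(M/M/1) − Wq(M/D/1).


ρ = 44.02/164.16 = 0.2682
Wq(M/M/1) = ρ/(μ−λ) = 0.2682/120.14 = 0.002232 hr
Wq(M/D/1) = ρ/(2(μ−λ)) = 0.001116 hr
Savings = 0.002232 − 0.001116 = 0.001116 hr

Final: 0.001116 hr


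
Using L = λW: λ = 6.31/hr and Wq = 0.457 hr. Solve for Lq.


Lq = λWq = 6.31·0.457 = 2.8837

Final: 2.8837


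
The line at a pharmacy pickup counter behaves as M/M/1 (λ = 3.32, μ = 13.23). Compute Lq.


ρ = 3.32/13.23 = 0.2509
Lq = ρ²/(1−ρ) = 0.06297/0.7491 = 0.08407

Final: 0.08407


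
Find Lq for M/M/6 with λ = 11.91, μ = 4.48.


a = λ/μ = 2.6585; ρ = a/6 = 0.4431
P₀ = 0.069483
Lq = P₀·a^c·ρ / (c!·(1−ρ)²) = 0.069483·353.02258·0.4431/(720·0.31016)
= 0.04867

Final: 0.04867


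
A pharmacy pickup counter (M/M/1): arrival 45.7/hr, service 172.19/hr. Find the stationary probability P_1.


ρ = 45.7/172.19 = 0.2654
P_n = (1−ρ)·ρ^n = (1 − 0.2654)·0.2654^1 = 0.7346·0.265404 = 0.194965

Final: 0.194965


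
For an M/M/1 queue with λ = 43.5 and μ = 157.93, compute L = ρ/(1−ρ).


ρ = λ/μ = 43.5/157.93 = 0.2754
L = ρ/(1−ρ) = 0.2754/(1 − 0.2754) = 0.2754/0.7246 = 0.3801

Final: 0.3801


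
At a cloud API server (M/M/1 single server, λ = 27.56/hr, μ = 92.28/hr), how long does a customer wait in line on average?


ρ = 27.56/92.28 = 0.2987
Wq = ρ/(μ−λ) = 0.2987/(92.28 − 27.56) = 0.2987/64.72 = 0.004615 hr

Final: 0.004615 hr


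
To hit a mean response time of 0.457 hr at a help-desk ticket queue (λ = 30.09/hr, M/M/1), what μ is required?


W = 1/(μ−λ) ⇒ μ − λ = 1/W = 1/0.457 = 2.1882
μ = λ + 1/W = 30.09 + 2.1882 = 32.2782 per hr

Final: 32.2782 /hr


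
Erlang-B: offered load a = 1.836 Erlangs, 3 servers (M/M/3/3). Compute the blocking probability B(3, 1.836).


B(c,a) = (a^c/c!) / Σ_{k=0}^{c} a^k/k!
a^3/3! = 1.031494
Σ terms (k=0..3): 1.00000 + 1.83600 + 1.68545 + 1.03149 = 5.552942
B = 1.031494/5.552942 = 0.185756

Final: 0.185756


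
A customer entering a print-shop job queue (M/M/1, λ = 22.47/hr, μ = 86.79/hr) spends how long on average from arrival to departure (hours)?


W = 1/(μ−λ) = 1/(86.79 − 22.47) = 1/64.32 = 0.01555 hr

Final: 0.01555 hr


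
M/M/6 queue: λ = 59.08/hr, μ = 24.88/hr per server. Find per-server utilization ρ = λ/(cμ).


ρ = λ/(cμ) = 59.08/(6·24.88) = 59.08/149.28 = 0.3958

Final: 0.3958


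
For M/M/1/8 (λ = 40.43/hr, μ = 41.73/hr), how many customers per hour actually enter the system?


ρ = 0.9688; P_K = (1−ρ)ρ^8/(1−ρ^9) = 0.097573
λ_eff = λ(1 − P_K) = 40.43·(1 − 0.097573) = 40.43·0.902427 = 36.4851 /hr

Final: 36.4851 /hr


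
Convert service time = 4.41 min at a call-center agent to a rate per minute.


μ = 1/(service time) in consistent units.
1 minute = 1 min, so μ = 1/4.41 = 0.2268 per minute

Final: 0.2268 /min


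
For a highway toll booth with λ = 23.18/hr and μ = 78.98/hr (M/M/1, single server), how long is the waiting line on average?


ρ = 23.18/78.98 = 0.2935
Lq = ρ²/(1−ρ) = 0.08614/0.7065 = 0.1219

Final: 0.1219


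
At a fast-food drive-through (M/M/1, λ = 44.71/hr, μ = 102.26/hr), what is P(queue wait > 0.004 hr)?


ρ = 44.71/102.26 = 0.4372
P(Wq > t) = ρ·e^{−(μ−λ)t} = 0.4372·e^{−0.2302}
= 0.4372·0.794375 = 0.347316

Final: 0.347316


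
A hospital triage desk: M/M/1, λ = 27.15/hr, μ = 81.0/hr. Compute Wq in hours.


ρ = 27.15/81.0 = 0.3352
Wq = ρ/(μ−λ) = 0.3352/(81.0 − 27.15) = 0.3352/53.85 = 0.006224 hr

Final: 0.006224 hr


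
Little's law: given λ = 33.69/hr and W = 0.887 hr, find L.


L = λW = 33.69·0.887 = 29.8830

Final: 29.8830


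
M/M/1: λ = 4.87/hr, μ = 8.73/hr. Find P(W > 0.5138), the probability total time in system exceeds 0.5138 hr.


W ~ Exponential(μ−λ) for M/M/1.
μ − λ = 8.73 − 4.87 = 3.8600
P(W > t) = e^{−(μ−λ)t} = e^{−1.9833} = 0.137619

Final: 0.137619


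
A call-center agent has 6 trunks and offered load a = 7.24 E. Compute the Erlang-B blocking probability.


B(c,a) = (a^c/c!) / Σ_{k=0}^{c} a^k/k!
a^6/6! = 200.031734
Σ terms (k=0..6): 1.00000 + 7.24000 + 26.20880 + 63.25057 + 114.48353 + 165.77216 + 200.03173 = 577.986794
B = 200.031734/577.986794 = 0.346084

Final: 0.346084


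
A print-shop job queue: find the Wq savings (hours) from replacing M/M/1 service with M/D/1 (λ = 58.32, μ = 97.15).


ρ = 58.32/97.15 = 0.6003
Wq(M/M/1) = ρ/(μ−λ) = 0.6003/38.83 = 0.01546 hr
Wq(M/D/1) = ρ/(2(μ−λ)) = 0.007730 hr
Savings = 0.01546 − 0.007730 = 0.007730 hr

Final: 0.007730 hr


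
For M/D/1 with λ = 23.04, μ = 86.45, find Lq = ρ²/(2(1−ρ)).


ρ = 23.04/86.45 = 0.2665
M/D/1: Lq = ρ²/(2(1−ρ)) = 0.07103/(2·0.7335) = 0.04842

Final: 0.04842


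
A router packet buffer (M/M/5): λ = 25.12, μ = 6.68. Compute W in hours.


a = 3.7605; ρ = 0.7521; P₀ = 0.018415
Lq = P₀·a^c·ρ/(c!(1−ρ)²) = 1.41222
Wq = Lq/λ = 1.41222/25.12 = 0.05622 hr
W = Wq + 1/μ = 0.05622 + 0.14970 = 0.20592 hr

Final: 0.20592 hr


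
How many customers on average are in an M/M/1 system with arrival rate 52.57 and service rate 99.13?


ρ = λ/μ = 52.57/99.13 = 0.5303
L = ρ/(1−ρ) = 0.5303/(1 − 0.5303) = 0.5303/0.4697 = 1.1291

Final: 1.1291


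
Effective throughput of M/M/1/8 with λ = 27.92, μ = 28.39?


ρ = 0.9834; P_K = (1−ρ)ρ^8/(1−ρ^9) = 0.103837
λ_eff = λ(1 − P_K) = 27.92·(1 − 0.103837) = 27.92·0.896163 = 25.0209 /hr

Final: 25.0209 /hr


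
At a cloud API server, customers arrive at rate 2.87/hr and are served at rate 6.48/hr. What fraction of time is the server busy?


ρ = λ/μ = 2.87/6.48 = 0.4429

Final: 0.4429


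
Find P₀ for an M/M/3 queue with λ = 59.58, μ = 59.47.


a = λ/μ = 59.58/59.47 = 1.0018; ρ = a/c = 0.3339
Σ_{k=0}^{2} a^k/k! (terms k=0..2) = 1.00000 + 1.00185 + 0.50185 = 2.50370
Tail: a^3/(3!(1−ρ)) = 1.00556/(6·0.6661) = 0.25162
P₀ = 1/(2.50370 + 0.25162) = 1/2.75532 = 0.362934

Final: 0.362934


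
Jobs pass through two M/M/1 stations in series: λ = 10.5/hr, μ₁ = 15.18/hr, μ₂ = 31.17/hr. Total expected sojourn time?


Each node sees arrival rate λ = 10.5/hr (tandem ⇒ throughput preserved).
W₁ = 1/(μ₁−λ) = 1/(15.18−10.5) = 0.21368 hr
W₂ = 1/(μ₂−λ) = 1/(31.17−10.5) = 0.04838 hr
W_total = W₁ + W₂ = 0.21368 + 0.04838 = 0.26205 hr

Final: 0.26205 hr


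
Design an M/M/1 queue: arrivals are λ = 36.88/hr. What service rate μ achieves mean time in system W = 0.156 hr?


W = 1/(μ−λ) ⇒ μ − λ = 1/W = 1/0.156 = 6.4103
μ = λ + 1/W = 36.88 + 6.4103 = 43.2903 per hr

Final: 43.2903 /hr


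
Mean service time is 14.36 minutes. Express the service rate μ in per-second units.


μ = 1/(service time) in consistent units.
1 second = 0.0166667 min, so μ = 0.0166667/14.36 = 0.001161 per second

Final: 0.001161 /sec


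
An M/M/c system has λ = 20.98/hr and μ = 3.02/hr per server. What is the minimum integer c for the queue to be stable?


Stability requires cμ > λ ⇔ c > λ/μ.
λ/μ = 20.98/3.02 = 6.9470
Minimum integer c = ⌊6.9470⌋ + 1 = 7
Check: 7·3.02 = 21.14 > 20.98, while 6·3.02 = 18.12 ≤ 20.98

Final: 7 servers


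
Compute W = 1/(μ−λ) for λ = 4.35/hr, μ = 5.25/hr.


W = 1/(μ−λ) = 1/(5.25 − 4.35) = 1/0.9000 = 1.1111 hr

Final: 1.1111 hr


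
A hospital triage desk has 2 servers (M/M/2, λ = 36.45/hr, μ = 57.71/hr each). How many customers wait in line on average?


a = λ/μ = 0.6316; ρ = a/2 = 0.3158
P₀ = 0.519984
Lq = P₀·a^c·ρ / (c!·(1−ρ)²) = 0.519984·0.39893·0.3158/(2·0.46813)
= 0.06997

Final: 0.06997


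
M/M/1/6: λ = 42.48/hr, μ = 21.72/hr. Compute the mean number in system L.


ρ = 42.48/21.72 = 1.9558
L = ρ[1 − (K+1)ρ^K + Kρ^(K+1)] / [(1−ρ)(1−ρ^(K+1))]
Numerator: 1.9558·(1 − 7·55.969074 + 6·109.464377) = 520.248460
Denominator: (-0.9558)·(-108.464377) = 103.670371
L = 520.248460/103.670371 = 5.0183

Final: 5.0183


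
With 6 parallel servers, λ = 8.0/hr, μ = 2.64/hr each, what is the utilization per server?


ρ = λ/(cμ) = 8.0/(6·2.64) = 8.0/15.84 = 0.5051

Final: 0.5051


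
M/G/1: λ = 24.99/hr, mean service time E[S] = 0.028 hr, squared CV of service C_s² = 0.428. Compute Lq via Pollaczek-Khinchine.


ρ = λ·E[S] = 24.99·0.028 = 0.6997
Lq = ρ²(1+C_s²)/(2(1−ρ)) = 0.4896·(1+0.428)/(2·0.3003)
= 0.4896·1.4280/0.6006 = 1.16418

Final: 1.16418


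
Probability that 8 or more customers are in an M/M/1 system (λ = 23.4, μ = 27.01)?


ρ = 23.4/27.01 = 0.8663
P(N ≥ n) = ρ^n = 0.8663^8 = 0.317344

Final: 0.317344


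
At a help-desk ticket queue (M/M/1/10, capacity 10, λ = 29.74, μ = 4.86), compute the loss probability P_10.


ρ = λ/μ = 29.74/4.86 = 6.1193
P_K = (1−ρ)ρ^K/(1−ρ^(K+1)) = (-5.1193·73628668.917933)/(1 − 450558973.995747)
= -376930305.077814/-450558972.995747 = 0.836584

Final: 0.836584


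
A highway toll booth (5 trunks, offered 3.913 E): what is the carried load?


B(5,3.913) = 0.191275 (Erlang-B)
Carried load = a(1 − B) = 3.913·(1 − 0.191275) = 3.913·0.808725 = 3.1645 E

Final: 3.1645 Erlangs


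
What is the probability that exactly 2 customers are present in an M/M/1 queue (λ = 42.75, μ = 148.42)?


ρ = 42.75/148.42 = 0.2880
P_n = (1−ρ)·ρ^n = (1 − 0.2880)·0.2880^2 = 0.7120·0.082964 = 0.059067

Final: 0.059067


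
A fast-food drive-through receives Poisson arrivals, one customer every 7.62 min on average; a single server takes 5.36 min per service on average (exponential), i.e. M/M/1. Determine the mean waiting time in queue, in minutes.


λ = 60/7.62 = 7.8740 /hr
μ = 60/5.36 = 11.1940 /hr
ρ = λ/μ = 7.8740/11.1940 = 0.7034
Wq = ρ/(μ−λ) = 0.7034/(11.1940−7.8740) = 0.21187 hr
In minutes: 0.21187·60 = 12.712 min

Final: 12.712 min


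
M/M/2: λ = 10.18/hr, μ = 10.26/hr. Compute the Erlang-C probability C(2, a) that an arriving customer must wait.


a = λ/μ = 0.9922; ρ = a/2 = 0.4961
P₀ = 0.336808 (from M/M/c formula)
C(c,a) = [a^c/(c!(1−ρ))]·P₀ = [0.98447/(2·0.5039)]·0.336808
= 0.97685·0.336808 = 0.329011

Final: 0.329011


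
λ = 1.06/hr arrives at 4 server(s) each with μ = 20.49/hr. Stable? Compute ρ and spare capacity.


Total capacity cμ = 4·20.49 = 81.96/hr
ρ = λ/(cμ) = 1.06/81.96 = 0.01293
Stable ⇔ ρ < 1: YES
Spare capacity = cμ − λ = 81.96 − 1.06 = 80.90/hr

Final: ρ = 0.01293; stable; margin = 80.90/hr


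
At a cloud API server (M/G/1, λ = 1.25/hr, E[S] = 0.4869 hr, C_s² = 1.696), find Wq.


ρ = λ·E[S] = 1.25·0.4869 = 0.6086
E[S²] = E[S]²(1+C_s²) = 0.4869²·(1+1.696) = 0.639145
Wq = λ·E[S²]/(2(1−ρ)) = 1.25·0.639145/(2·0.3914) = 1.02067 hr

Final: 1.02067 hr


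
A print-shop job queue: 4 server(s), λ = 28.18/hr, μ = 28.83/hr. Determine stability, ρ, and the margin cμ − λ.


Total capacity cμ = 4·28.83 = 115.32/hr
ρ = λ/(cμ) = 28.18/115.32 = 0.2444
Stable ⇔ ρ < 1: YES
Spare capacity = cμ − λ = 115.32 − 28.18 = 87.14/hr

Final: ρ = 0.2444; stable; margin = 87.14/hr


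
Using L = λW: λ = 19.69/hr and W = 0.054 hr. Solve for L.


L = λW = 19.69·0.054 = 1.0633

Final: 1.0633


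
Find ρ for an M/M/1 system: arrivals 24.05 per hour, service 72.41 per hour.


ρ = λ/μ = 24.05/72.41 = 0.3321

Final: 0.3321


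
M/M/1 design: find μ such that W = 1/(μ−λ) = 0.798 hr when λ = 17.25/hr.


W = 1/(μ−λ) ⇒ μ − λ = 1/W = 1/0.798 = 1.2531
μ = λ + 1/W = 17.25 + 1.2531 = 18.5031 per hr

Final: 18.5031 /hr


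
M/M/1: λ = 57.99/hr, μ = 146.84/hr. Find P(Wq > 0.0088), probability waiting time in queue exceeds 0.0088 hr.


ρ = 57.99/146.84 = 0.3949
P(Wq > t) = ρ·e^{−(μ−λ)t} = 0.3949·e^{−0.7819}
= 0.3949·0.457545 = 0.180694

Final: 0.180694


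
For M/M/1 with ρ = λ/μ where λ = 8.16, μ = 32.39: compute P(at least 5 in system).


ρ = 8.16/32.39 = 0.2519
P(N ≥ n) = ρ^n = 0.2519^5 = 0.001015

Final: 0.001015


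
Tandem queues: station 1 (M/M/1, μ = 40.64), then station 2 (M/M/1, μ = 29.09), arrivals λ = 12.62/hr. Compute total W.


Each node sees arrival rate λ = 12.62/hr (tandem ⇒ throughput preserved).
W₁ = 1/(μ₁−λ) = 1/(40.64−12.62) = 0.03569 hr
W₂ = 1/(μ₂−λ) = 1/(29.09−12.62) = 0.06072 hr
W_total = W₁ + W₂ = 0.03569 + 0.06072 = 0.09641 hr

Final: 0.09641 hr


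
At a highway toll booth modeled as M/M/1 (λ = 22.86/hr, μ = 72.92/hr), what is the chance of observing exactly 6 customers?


ρ = 22.86/72.92 = 0.3135
P_n = (1−ρ)·ρ^n = (1 − 0.3135)·0.3135^6 = 0.6865·0.0009492 = 0.0006517

Final: 0.0006517


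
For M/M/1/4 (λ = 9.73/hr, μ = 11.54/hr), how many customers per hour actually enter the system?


ρ = 0.8432; P_K = (1−ρ)ρ^4/(1−ρ^5) = 0.138128
λ_eff = λ(1 − P_K) = 9.73·(1 − 0.138128) = 9.73·0.861872 = 8.3860 /hr

Final: 8.3860 /hr


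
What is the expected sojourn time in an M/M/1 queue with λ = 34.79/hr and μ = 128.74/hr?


W = 1/(μ−λ) = 1/(128.74 − 34.79) = 1/93.95 = 0.01064 hr

Final: 0.01064 hr


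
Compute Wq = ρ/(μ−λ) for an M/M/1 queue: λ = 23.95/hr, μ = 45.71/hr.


ρ = 23.95/45.71 = 0.5240
Wq = ρ/(μ−λ) = 0.5240/(45.71 − 23.95) = 0.5240/21.76 = 0.02408 hr

Final: 0.02408 hr


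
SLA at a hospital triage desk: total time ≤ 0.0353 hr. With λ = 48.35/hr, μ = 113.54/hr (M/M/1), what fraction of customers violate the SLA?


W ~ Exponential(μ−λ) for M/M/1.
μ − λ = 113.54 − 48.35 = 65.1900
P(W > t) = e^{−(μ−λ)t} = e^{−2.3012} = 0.100138

Final: 0.100138


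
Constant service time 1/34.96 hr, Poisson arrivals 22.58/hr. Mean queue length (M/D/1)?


ρ = 22.58/34.96 = 0.6459
M/D/1: Lq = ρ²/(2(1−ρ)) = 0.4172/(2·0.3541) = 0.58901

Final: 0.58901


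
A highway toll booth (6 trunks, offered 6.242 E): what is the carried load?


B(6,6.242) = 0.281697 (Erlang-B)
Carried load = a(1 − B) = 6.242·(1 − 0.281697) = 6.242·0.718303 = 4.4836 E

Final: 4.4836 Erlangs


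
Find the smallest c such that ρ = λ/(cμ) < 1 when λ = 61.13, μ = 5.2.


Stability requires cμ > λ ⇔ c > λ/μ.
λ/μ = 61.13/5.2 = 11.7558
Minimum integer c = ⌊11.7558⌋ + 1 = 12
Check: 12·5.2 = 62.40 > 61.13, while 11·5.2 = 57.20 ≤ 61.13

Final: 12 servers


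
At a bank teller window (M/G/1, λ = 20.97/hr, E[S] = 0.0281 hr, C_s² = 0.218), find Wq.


ρ = λ·E[S] = 20.97·0.0281 = 0.5893
E[S²] = E[S]²(1+C_s²) = 0.0281²·(1+0.218) = 0.0009617
Wq = λ·E[S²]/(2(1−ρ)) = 20.97·0.0009617/(2·0.4107) = 0.02455 hr

Final: 0.02455 hr


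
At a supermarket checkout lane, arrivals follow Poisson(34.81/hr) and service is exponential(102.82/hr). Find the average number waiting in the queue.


ρ = 34.81/102.82 = 0.3386
Lq = ρ²/(1−ρ) = 0.1146/0.6614 = 0.1733

Final: 0.1733


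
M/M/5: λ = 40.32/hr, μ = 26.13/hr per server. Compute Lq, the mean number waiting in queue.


a = λ/μ = 1.5431; ρ = a/5 = 0.3086
P₀ = 0.213331
Lq = P₀·a^c·ρ / (c!·(1−ρ)²) = 0.213331·8.74794·0.3086/(120·0.47802)
= 0.01004

Final: 0.01004


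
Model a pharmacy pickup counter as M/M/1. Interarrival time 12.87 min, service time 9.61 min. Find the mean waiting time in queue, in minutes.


λ = 60/12.87 = 4.6620 /hr
μ = 60/9.61 = 6.2435 /hr
ρ = λ/μ = 4.6620/6.2435 = 0.7467
Wq = ρ/(μ−λ) = 0.7467/(6.2435−4.6620) = 0.47215 hr
In minutes: 0.47215·60 = 28.329 min

Final: 28.329 min


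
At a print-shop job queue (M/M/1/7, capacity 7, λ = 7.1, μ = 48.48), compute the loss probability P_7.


ρ = λ/μ = 7.1/48.48 = 0.1465
P_K = (1−ρ)ρ^K/(1−ρ^(K+1)) = (0.8535·0.000001445)/(1 − 0.0000002116)
= 0.000001233/1.000000 = 0.000001233

Final: 0.000001233


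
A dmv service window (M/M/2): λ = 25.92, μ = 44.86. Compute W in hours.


a = 0.5778; ρ = 0.2889; P₀ = 0.551712
Lq = P₀·a^c·ρ/(c!(1−ρ)²) = 0.05262
Wq = Lq/λ = 0.05262/25.92 = 0.002030 hr
W = Wq + 1/μ = 0.002030 + 0.02229 = 0.02432 hr

Final: 0.02432 hr


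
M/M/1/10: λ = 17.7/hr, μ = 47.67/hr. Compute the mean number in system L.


ρ = 17.7/47.67 = 0.3713
L = ρ[1 − (K+1)ρ^K + Kρ^(K+1)] / [(1−ρ)(1−ρ^(K+1))]
Numerator: 0.3713·(1 − 11·0.00004981 + 10·0.00001849) = 0.371168
Denominator: (0.6287)·(0.999982) = 0.628686
L = 0.371168/0.628686 = 0.5904

Final: 0.5904


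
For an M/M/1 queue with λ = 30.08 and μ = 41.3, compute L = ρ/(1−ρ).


ρ = λ/μ = 30.08/41.3 = 0.7283
L = ρ/(1−ρ) = 0.7283/(1 − 0.7283) = 0.7283/0.2717 = 2.6809

Final: 2.6809


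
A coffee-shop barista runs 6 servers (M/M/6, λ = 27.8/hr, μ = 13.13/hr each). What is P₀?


a = λ/μ = 27.8/13.13 = 2.1173; ρ = a/c = 0.3529
Σ_{k=0}^{5} a^k/k! (terms k=0..5) = 1.00000 + 2.11729 + 2.24146 + 1.58194 + 0.83735 + 0.35458 = 8.13262
Tail: a^6/(6!(1−ρ)) = 90.09079/(720·0.6471) = 0.19336
P₀ = 1/(8.13262 + 0.19336) = 1/8.32598 = 0.120106

Final: 0.120106


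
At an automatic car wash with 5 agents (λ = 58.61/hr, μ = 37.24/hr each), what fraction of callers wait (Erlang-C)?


a = λ/μ = 1.5738; ρ = a/5 = 0.3148
P₀ = 0.206819 (from M/M/c formula)
C(c,a) = [a^c/(c!(1−ρ))]·P₀ = [9.65629/(120·0.6852)]·0.206819
= 0.11743·0.206819 = 0.024287

Final: 0.024287


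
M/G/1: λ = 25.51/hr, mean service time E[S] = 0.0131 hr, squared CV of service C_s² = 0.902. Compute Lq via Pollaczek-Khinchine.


ρ = λ·E[S] = 25.51·0.0131 = 0.3342
Lq = ρ²(1+C_s²)/(2(1−ρ)) = 0.1117·(1+0.902)/(2·0.6658)
= 0.1117·1.9020/1.3316 = 0.15951

Final: 0.15951


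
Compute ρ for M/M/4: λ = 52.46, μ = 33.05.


ρ = λ/(cμ) = 52.46/(4·33.05) = 52.46/132.20 = 0.3968

Final: 0.3968


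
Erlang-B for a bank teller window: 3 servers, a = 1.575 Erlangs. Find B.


B(c,a) = (a^c/c!) / Σ_{k=0}^{c} a^k/k!
a^3/3! = 0.651164
Σ terms (k=0..3): 1.00000 + 1.57500 + 1.24031 + 0.65116 = 4.466477
B = 0.651164/4.466477 = 0.145789

Final: 0.145789


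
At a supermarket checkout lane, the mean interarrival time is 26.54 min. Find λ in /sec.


λ = 1/(interarrival time) in consistent units.
1 second = 0.0166667 min, so λ = 0.0166667/26.54 = 0.0006280 per second

Final: 0.0006280 /sec


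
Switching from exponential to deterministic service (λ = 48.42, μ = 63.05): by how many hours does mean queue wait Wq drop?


ρ = 48.42/63.05 = 0.7680
Wq(M/M/1) = ρ/(μ−λ) = 0.7680/14.63 = 0.05249 hr
Wq(M/D/1) = ρ/(2(μ−λ)) = 0.02625 hr
Savings = 0.05249 − 0.02625 = 0.02625 hr

Final: 0.02625 hr


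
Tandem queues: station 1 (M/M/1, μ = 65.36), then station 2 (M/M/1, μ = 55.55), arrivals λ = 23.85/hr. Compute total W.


Each node sees arrival rate λ = 23.85/hr (tandem ⇒ throughput preserved).
W₁ = 1/(μ₁−λ) = 1/(65.36−23.85) = 0.02409 hr
W₂ = 1/(μ₂−λ) = 1/(55.55−23.85) = 0.03155 hr
W_total = W₁ + W₂ = 0.02409 + 0.03155 = 0.05564 hr

Final: 0.05564 hr
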